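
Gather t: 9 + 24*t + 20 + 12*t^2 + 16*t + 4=12*t^2 + 40*t + 33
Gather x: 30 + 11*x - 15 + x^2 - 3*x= x^2 + 8*x + 15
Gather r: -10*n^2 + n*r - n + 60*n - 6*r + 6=-10*n^2 + 59*n + r*(n - 6) + 6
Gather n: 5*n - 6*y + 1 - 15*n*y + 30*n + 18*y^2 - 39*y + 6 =n*(35 - 15*y) + 18*y^2 - 45*y + 7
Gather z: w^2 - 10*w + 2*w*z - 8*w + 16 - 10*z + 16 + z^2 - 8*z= w^2 - 18*w + z^2 + z*(2*w - 18) + 32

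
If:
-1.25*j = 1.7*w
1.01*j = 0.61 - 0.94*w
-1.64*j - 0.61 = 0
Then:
No Solution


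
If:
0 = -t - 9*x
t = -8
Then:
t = -8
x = 8/9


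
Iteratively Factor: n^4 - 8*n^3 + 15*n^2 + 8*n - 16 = (n - 4)*(n^3 - 4*n^2 - n + 4) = (n - 4)^2*(n^2 - 1) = (n - 4)^2*(n + 1)*(n - 1)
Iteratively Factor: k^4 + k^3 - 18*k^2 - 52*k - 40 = (k + 2)*(k^3 - k^2 - 16*k - 20) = (k + 2)^2*(k^2 - 3*k - 10) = (k + 2)^3*(k - 5)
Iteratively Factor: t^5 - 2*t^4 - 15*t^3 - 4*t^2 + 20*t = (t - 5)*(t^4 + 3*t^3 - 4*t) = (t - 5)*(t + 2)*(t^3 + t^2 - 2*t) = (t - 5)*(t - 1)*(t + 2)*(t^2 + 2*t) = t*(t - 5)*(t - 1)*(t + 2)*(t + 2)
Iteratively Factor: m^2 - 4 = (m - 2)*(m + 2)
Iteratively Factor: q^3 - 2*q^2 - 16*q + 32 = (q - 2)*(q^2 - 16) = (q - 4)*(q - 2)*(q + 4)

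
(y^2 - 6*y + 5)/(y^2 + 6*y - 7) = (y - 5)/(y + 7)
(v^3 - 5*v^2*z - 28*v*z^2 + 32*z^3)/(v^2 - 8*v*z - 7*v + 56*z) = (v^2 + 3*v*z - 4*z^2)/(v - 7)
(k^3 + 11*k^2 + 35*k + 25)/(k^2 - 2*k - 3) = (k^2 + 10*k + 25)/(k - 3)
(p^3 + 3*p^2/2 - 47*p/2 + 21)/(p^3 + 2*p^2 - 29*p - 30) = (2*p^2 - 9*p + 7)/(2*(p^2 - 4*p - 5))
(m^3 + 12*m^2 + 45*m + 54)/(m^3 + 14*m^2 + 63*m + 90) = (m + 3)/(m + 5)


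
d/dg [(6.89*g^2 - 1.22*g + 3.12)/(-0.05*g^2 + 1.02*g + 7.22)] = (6.9668*g^2 + 99.8036*g - 11.9908)/(0.0025*g^4 - 0.102*g^3 + 0.3184*g^2 + 14.7288*g + 52.1284)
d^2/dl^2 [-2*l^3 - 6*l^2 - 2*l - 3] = -12*l - 12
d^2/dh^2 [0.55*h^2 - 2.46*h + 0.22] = 1.10000000000000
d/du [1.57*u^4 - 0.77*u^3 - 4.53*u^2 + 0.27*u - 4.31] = 6.28*u^3 - 2.31*u^2 - 9.06*u + 0.27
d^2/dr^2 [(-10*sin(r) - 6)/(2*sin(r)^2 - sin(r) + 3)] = 4*(10*sin(r)^4 + 29*sin(r)^3 - 119*sin(r)^2 - 63*sin(r) + 135)*sin(r)/(-sin(r) - cos(2*r) + 4)^3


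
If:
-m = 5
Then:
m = -5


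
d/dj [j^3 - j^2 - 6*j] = 3*j^2 - 2*j - 6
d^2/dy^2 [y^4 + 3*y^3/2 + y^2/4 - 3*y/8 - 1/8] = 12*y^2 + 9*y + 1/2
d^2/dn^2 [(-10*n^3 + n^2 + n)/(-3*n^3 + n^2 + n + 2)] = 2*(21*n^6 + 63*n^5 + 360*n^4 - 55*n^3 + 30*n^2 + 126*n - 2)/(27*n^9 - 27*n^8 - 18*n^7 - 37*n^6 + 42*n^5 + 27*n^4 + 23*n^3 - 18*n^2 - 12*n - 8)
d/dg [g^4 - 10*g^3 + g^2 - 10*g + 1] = 4*g^3 - 30*g^2 + 2*g - 10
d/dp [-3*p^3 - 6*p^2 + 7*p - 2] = -9*p^2 - 12*p + 7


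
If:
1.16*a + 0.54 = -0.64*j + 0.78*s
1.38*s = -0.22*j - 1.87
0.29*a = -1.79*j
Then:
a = -1.54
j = 0.25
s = -1.39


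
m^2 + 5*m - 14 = (m - 2)*(m + 7)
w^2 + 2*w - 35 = (w - 5)*(w + 7)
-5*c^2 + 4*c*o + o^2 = (-c + o)*(5*c + o)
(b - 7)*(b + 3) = b^2 - 4*b - 21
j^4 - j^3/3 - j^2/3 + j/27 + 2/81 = (j - 2/3)*(j - 1/3)*(j + 1/3)^2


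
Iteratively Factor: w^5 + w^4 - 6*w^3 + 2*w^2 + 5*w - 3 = (w + 1)*(w^4 - 6*w^2 + 8*w - 3) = (w - 1)*(w + 1)*(w^3 + w^2 - 5*w + 3) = (w - 1)^2*(w + 1)*(w^2 + 2*w - 3) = (w - 1)^2*(w + 1)*(w + 3)*(w - 1)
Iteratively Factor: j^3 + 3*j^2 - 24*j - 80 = (j + 4)*(j^2 - j - 20) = (j + 4)^2*(j - 5)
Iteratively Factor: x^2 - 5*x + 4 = (x - 4)*(x - 1)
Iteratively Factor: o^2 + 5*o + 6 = (o + 2)*(o + 3)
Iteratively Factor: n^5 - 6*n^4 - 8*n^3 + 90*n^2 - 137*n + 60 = (n - 3)*(n^4 - 3*n^3 - 17*n^2 + 39*n - 20) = (n - 3)*(n + 4)*(n^3 - 7*n^2 + 11*n - 5) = (n - 3)*(n - 1)*(n + 4)*(n^2 - 6*n + 5) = (n - 3)*(n - 1)^2*(n + 4)*(n - 5)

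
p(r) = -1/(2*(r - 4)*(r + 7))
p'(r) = 1/(2*(r - 4)*(r + 7)^2) + 1/(2*(r - 4)^2*(r + 7))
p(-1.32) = 0.02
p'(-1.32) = 0.00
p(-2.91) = 0.02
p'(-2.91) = -0.00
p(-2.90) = 0.02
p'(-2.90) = -0.00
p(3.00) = 0.05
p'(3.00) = 0.04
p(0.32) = 0.02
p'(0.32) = 0.00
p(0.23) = 0.02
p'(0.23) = 0.00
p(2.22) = 0.03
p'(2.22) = 0.01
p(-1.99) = 0.02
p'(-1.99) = -0.00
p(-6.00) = 0.05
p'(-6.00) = -0.04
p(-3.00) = 0.02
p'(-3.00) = 0.00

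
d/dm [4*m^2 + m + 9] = 8*m + 1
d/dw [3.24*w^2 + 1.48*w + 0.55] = 6.48*w + 1.48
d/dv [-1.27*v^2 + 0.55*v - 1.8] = 0.55 - 2.54*v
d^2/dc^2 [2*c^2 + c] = 4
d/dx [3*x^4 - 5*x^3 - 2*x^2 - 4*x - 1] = 12*x^3 - 15*x^2 - 4*x - 4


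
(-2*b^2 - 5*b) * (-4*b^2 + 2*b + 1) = 8*b^4 + 16*b^3 - 12*b^2 - 5*b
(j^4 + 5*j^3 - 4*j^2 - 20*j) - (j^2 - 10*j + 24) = j^4 + 5*j^3 - 5*j^2 - 10*j - 24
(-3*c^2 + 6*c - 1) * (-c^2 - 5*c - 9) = 3*c^4 + 9*c^3 - 2*c^2 - 49*c + 9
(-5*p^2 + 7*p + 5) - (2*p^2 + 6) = -7*p^2 + 7*p - 1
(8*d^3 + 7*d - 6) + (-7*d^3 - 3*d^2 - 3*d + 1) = d^3 - 3*d^2 + 4*d - 5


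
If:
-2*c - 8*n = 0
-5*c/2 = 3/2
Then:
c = -3/5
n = 3/20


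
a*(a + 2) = a^2 + 2*a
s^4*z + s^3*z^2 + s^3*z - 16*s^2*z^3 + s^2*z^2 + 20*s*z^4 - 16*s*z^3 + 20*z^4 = (s - 2*z)^2*(s + 5*z)*(s*z + z)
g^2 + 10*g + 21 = (g + 3)*(g + 7)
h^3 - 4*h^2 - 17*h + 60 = (h - 5)*(h - 3)*(h + 4)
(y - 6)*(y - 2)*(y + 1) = y^3 - 7*y^2 + 4*y + 12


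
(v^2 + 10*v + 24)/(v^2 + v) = (v^2 + 10*v + 24)/(v*(v + 1))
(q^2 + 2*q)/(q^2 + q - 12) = q*(q + 2)/(q^2 + q - 12)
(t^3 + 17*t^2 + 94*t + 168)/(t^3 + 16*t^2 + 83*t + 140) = (t + 6)/(t + 5)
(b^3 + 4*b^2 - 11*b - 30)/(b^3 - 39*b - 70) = (b - 3)/(b - 7)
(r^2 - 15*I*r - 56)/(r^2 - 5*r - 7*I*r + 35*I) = (r - 8*I)/(r - 5)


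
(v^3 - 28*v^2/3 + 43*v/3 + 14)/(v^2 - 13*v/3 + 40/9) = 3*(3*v^3 - 28*v^2 + 43*v + 42)/(9*v^2 - 39*v + 40)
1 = 1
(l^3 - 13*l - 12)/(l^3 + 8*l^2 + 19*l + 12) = (l - 4)/(l + 4)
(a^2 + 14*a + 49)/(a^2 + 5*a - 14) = (a + 7)/(a - 2)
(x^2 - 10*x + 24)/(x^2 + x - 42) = (x - 4)/(x + 7)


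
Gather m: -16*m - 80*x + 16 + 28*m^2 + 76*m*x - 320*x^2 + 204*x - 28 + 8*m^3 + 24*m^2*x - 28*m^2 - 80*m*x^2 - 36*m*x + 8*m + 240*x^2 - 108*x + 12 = 8*m^3 + 24*m^2*x + m*(-80*x^2 + 40*x - 8) - 80*x^2 + 16*x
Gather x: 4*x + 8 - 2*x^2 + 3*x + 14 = -2*x^2 + 7*x + 22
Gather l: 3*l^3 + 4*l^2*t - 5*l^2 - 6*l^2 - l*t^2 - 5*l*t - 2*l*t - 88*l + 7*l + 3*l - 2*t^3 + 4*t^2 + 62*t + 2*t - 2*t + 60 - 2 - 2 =3*l^3 + l^2*(4*t - 11) + l*(-t^2 - 7*t - 78) - 2*t^3 + 4*t^2 + 62*t + 56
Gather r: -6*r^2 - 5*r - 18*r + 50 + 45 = -6*r^2 - 23*r + 95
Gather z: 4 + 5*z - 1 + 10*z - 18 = 15*z - 15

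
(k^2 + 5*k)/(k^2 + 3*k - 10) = k/(k - 2)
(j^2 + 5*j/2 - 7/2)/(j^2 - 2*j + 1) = (j + 7/2)/(j - 1)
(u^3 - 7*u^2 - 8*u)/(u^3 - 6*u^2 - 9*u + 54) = u*(u^2 - 7*u - 8)/(u^3 - 6*u^2 - 9*u + 54)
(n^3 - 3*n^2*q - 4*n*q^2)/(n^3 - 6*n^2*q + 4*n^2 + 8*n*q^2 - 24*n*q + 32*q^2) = n*(-n - q)/(-n^2 + 2*n*q - 4*n + 8*q)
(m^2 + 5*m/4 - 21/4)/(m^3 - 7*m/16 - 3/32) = 8*(-4*m^2 - 5*m + 21)/(-32*m^3 + 14*m + 3)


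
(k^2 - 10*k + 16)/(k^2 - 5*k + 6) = (k - 8)/(k - 3)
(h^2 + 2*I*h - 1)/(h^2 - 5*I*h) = (h^2 + 2*I*h - 1)/(h*(h - 5*I))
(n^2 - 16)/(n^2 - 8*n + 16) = (n + 4)/(n - 4)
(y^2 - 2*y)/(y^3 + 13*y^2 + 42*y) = (y - 2)/(y^2 + 13*y + 42)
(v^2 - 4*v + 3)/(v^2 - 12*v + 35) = (v^2 - 4*v + 3)/(v^2 - 12*v + 35)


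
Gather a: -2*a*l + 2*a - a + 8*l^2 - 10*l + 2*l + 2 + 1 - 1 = a*(1 - 2*l) + 8*l^2 - 8*l + 2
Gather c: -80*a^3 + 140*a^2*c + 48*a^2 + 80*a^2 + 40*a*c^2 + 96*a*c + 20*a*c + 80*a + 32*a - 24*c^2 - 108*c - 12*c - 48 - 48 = -80*a^3 + 128*a^2 + 112*a + c^2*(40*a - 24) + c*(140*a^2 + 116*a - 120) - 96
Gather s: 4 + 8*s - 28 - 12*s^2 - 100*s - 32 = -12*s^2 - 92*s - 56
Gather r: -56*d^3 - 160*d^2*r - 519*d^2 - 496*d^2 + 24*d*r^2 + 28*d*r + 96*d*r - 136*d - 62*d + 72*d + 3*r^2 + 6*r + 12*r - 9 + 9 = -56*d^3 - 1015*d^2 - 126*d + r^2*(24*d + 3) + r*(-160*d^2 + 124*d + 18)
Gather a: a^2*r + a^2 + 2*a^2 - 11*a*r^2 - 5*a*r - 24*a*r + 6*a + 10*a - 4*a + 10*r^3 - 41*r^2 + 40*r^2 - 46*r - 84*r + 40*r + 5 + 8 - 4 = a^2*(r + 3) + a*(-11*r^2 - 29*r + 12) + 10*r^3 - r^2 - 90*r + 9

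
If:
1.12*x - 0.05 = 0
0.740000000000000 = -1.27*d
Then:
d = -0.58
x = 0.04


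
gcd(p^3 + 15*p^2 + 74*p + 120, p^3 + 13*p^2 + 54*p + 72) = p^2 + 10*p + 24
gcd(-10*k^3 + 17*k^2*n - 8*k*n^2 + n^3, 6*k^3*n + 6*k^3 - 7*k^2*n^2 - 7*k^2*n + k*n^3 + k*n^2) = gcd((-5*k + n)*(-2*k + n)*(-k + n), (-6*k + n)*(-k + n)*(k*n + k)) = k - n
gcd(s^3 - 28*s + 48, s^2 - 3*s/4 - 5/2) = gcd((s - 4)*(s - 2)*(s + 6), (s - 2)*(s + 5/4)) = s - 2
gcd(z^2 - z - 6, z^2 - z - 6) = z^2 - z - 6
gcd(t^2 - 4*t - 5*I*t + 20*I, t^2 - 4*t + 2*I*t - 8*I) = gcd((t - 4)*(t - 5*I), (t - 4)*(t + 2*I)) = t - 4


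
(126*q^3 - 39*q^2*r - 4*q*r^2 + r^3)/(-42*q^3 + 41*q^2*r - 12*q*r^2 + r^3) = (-6*q - r)/(2*q - r)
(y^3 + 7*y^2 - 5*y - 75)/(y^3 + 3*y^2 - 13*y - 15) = (y + 5)/(y + 1)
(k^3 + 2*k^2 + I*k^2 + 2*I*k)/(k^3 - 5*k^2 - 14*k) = (k + I)/(k - 7)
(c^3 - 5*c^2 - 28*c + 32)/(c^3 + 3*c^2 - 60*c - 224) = (c - 1)/(c + 7)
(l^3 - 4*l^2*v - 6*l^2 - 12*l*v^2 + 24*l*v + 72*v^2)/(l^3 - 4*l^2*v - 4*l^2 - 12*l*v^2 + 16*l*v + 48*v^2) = (l - 6)/(l - 4)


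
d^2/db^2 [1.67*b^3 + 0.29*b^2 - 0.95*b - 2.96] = 10.02*b + 0.58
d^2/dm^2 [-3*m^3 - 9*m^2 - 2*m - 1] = -18*m - 18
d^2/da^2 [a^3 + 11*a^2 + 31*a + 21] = 6*a + 22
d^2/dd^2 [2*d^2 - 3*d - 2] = 4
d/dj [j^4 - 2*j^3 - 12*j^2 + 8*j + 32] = 4*j^3 - 6*j^2 - 24*j + 8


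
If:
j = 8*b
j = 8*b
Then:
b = j/8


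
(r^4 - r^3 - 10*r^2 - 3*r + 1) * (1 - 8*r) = -8*r^5 + 9*r^4 + 79*r^3 + 14*r^2 - 11*r + 1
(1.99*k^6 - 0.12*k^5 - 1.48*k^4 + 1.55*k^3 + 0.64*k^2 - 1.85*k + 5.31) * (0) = 0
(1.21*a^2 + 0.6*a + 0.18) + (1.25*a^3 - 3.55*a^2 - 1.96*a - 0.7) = 1.25*a^3 - 2.34*a^2 - 1.36*a - 0.52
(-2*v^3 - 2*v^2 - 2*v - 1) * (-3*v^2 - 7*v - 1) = 6*v^5 + 20*v^4 + 22*v^3 + 19*v^2 + 9*v + 1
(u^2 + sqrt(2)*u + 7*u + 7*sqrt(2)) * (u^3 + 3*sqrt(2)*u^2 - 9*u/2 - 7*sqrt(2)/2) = u^5 + 4*sqrt(2)*u^4 + 7*u^4 + 3*u^3/2 + 28*sqrt(2)*u^3 - 8*sqrt(2)*u^2 + 21*u^2/2 - 56*sqrt(2)*u - 7*u - 49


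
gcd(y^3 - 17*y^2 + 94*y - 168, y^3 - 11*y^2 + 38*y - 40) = y - 4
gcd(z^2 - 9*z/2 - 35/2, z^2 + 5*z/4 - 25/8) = z + 5/2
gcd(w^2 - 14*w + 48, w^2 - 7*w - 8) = w - 8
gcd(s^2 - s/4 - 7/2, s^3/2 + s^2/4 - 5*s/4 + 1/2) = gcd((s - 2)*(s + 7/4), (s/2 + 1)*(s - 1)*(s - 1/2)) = 1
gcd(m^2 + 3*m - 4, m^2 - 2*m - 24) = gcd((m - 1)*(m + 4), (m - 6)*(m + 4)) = m + 4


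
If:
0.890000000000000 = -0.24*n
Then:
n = -3.71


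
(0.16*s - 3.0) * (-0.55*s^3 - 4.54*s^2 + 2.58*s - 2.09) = -0.088*s^4 + 0.9236*s^3 + 14.0328*s^2 - 8.0744*s + 6.27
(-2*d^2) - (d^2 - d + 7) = -3*d^2 + d - 7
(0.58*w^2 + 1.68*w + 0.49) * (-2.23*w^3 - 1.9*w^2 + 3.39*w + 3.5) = -1.2934*w^5 - 4.8484*w^4 - 2.3185*w^3 + 6.7942*w^2 + 7.5411*w + 1.715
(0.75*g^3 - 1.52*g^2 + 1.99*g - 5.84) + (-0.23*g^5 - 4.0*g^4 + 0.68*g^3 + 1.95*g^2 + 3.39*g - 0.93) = -0.23*g^5 - 4.0*g^4 + 1.43*g^3 + 0.43*g^2 + 5.38*g - 6.77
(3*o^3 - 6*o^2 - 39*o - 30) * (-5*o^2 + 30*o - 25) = -15*o^5 + 120*o^4 - 60*o^3 - 870*o^2 + 75*o + 750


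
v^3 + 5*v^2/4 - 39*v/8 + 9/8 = (v - 3/2)*(v - 1/4)*(v + 3)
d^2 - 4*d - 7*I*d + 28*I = (d - 4)*(d - 7*I)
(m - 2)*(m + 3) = m^2 + m - 6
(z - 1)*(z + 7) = z^2 + 6*z - 7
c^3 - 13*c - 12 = (c - 4)*(c + 1)*(c + 3)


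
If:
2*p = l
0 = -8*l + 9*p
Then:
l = 0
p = 0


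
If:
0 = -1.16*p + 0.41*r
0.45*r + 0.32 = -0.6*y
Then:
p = -0.471264367816092*y - 0.251340996168582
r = -1.33333333333333*y - 0.711111111111111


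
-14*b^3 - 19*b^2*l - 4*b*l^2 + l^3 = (-7*b + l)*(b + l)*(2*b + l)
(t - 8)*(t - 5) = t^2 - 13*t + 40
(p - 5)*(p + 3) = p^2 - 2*p - 15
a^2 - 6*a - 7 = (a - 7)*(a + 1)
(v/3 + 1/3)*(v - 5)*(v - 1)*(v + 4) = v^4/3 - v^3/3 - 7*v^2 + v/3 + 20/3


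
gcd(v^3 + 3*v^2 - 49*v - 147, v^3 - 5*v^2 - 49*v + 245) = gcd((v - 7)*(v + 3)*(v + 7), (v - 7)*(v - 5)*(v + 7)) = v^2 - 49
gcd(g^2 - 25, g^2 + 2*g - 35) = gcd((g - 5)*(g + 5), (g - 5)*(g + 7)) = g - 5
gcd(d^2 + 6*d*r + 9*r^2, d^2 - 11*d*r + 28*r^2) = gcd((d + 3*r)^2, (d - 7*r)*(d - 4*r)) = 1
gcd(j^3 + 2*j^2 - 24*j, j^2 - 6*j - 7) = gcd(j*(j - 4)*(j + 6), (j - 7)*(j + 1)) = 1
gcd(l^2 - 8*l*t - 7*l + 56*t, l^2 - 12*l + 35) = l - 7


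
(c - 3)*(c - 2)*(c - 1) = c^3 - 6*c^2 + 11*c - 6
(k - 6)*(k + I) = k^2 - 6*k + I*k - 6*I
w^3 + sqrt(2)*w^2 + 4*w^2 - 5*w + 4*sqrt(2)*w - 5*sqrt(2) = (w - 1)*(w + 5)*(w + sqrt(2))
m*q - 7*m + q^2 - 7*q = (m + q)*(q - 7)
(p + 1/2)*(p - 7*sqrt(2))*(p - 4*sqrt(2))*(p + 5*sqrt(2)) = p^4 - 6*sqrt(2)*p^3 + p^3/2 - 54*p^2 - 3*sqrt(2)*p^2 - 27*p + 280*sqrt(2)*p + 140*sqrt(2)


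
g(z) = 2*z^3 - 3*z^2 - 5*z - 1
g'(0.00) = -5.00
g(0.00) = -1.00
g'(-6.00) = 247.00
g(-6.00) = -511.00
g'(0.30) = -6.26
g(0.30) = -2.72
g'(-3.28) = 79.23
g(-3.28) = -87.45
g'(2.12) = 9.25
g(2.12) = -6.03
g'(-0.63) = 1.16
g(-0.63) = 0.46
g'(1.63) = 1.16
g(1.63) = -8.46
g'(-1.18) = 10.43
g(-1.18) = -2.56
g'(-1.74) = 23.61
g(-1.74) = -11.92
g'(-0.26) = -3.03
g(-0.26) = 0.06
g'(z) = 6*z^2 - 6*z - 5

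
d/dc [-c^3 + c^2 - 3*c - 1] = -3*c^2 + 2*c - 3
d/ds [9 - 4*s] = -4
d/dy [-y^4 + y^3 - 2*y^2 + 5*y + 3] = -4*y^3 + 3*y^2 - 4*y + 5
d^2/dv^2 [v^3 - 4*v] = 6*v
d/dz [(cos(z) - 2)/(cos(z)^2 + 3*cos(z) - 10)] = sin(z)/(cos(z) + 5)^2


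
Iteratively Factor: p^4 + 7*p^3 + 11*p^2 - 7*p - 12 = (p + 3)*(p^3 + 4*p^2 - p - 4) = (p + 1)*(p + 3)*(p^2 + 3*p - 4) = (p - 1)*(p + 1)*(p + 3)*(p + 4)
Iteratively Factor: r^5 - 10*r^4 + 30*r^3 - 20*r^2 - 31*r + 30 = (r - 3)*(r^4 - 7*r^3 + 9*r^2 + 7*r - 10) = (r - 3)*(r - 1)*(r^3 - 6*r^2 + 3*r + 10) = (r - 3)*(r - 2)*(r - 1)*(r^2 - 4*r - 5) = (r - 3)*(r - 2)*(r - 1)*(r + 1)*(r - 5)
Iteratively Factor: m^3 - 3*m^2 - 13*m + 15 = (m - 5)*(m^2 + 2*m - 3) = (m - 5)*(m - 1)*(m + 3)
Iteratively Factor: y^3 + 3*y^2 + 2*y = (y + 2)*(y^2 + y) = (y + 1)*(y + 2)*(y)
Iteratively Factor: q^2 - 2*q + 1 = (q - 1)*(q - 1)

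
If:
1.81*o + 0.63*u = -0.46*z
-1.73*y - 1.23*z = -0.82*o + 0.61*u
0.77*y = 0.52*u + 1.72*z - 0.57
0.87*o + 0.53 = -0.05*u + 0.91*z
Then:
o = 0.28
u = -1.37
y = 0.07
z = 0.77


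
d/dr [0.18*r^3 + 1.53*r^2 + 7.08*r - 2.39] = 0.54*r^2 + 3.06*r + 7.08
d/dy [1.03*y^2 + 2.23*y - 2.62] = 2.06*y + 2.23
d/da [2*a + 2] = 2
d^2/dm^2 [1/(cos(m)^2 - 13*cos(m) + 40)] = (-4*sin(m)^4 + 11*sin(m)^2 - 2275*cos(m)/4 + 39*cos(3*m)/4 + 251)/((cos(m) - 8)^3*(cos(m) - 5)^3)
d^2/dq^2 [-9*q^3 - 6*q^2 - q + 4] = -54*q - 12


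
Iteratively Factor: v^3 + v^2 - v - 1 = (v - 1)*(v^2 + 2*v + 1) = (v - 1)*(v + 1)*(v + 1)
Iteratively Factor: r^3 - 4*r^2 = (r)*(r^2 - 4*r) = r*(r - 4)*(r)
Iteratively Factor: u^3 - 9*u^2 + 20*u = (u - 4)*(u^2 - 5*u) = u*(u - 4)*(u - 5)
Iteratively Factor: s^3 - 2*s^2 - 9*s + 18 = (s - 3)*(s^2 + s - 6) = (s - 3)*(s + 3)*(s - 2)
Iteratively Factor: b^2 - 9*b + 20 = (b - 5)*(b - 4)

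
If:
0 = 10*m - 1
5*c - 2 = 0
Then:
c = 2/5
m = 1/10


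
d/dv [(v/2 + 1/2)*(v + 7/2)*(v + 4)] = 3*v^2/2 + 17*v/2 + 43/4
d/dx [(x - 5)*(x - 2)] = 2*x - 7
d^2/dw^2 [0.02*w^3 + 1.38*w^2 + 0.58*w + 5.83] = 0.12*w + 2.76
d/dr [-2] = 0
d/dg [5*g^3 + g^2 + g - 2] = 15*g^2 + 2*g + 1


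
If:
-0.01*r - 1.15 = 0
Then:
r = -115.00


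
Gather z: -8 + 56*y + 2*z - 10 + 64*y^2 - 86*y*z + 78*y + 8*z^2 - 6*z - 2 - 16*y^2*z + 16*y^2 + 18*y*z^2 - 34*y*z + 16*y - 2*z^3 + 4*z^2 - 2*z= 80*y^2 + 150*y - 2*z^3 + z^2*(18*y + 12) + z*(-16*y^2 - 120*y - 6) - 20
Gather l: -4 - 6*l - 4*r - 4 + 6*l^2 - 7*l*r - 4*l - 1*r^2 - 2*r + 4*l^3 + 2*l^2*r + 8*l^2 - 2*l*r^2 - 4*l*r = 4*l^3 + l^2*(2*r + 14) + l*(-2*r^2 - 11*r - 10) - r^2 - 6*r - 8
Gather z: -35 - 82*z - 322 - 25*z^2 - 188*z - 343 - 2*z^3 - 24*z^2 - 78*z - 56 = -2*z^3 - 49*z^2 - 348*z - 756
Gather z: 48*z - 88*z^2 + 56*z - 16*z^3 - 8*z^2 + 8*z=-16*z^3 - 96*z^2 + 112*z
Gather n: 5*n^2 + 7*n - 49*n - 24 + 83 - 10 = 5*n^2 - 42*n + 49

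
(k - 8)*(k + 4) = k^2 - 4*k - 32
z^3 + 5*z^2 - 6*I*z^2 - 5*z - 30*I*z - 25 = (z + 5)*(z - 5*I)*(z - I)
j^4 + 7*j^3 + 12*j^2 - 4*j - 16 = (j - 1)*(j + 2)^2*(j + 4)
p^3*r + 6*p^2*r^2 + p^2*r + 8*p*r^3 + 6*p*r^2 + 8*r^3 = (p + 2*r)*(p + 4*r)*(p*r + r)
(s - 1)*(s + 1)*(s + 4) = s^3 + 4*s^2 - s - 4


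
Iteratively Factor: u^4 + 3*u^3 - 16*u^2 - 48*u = (u)*(u^3 + 3*u^2 - 16*u - 48) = u*(u - 4)*(u^2 + 7*u + 12) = u*(u - 4)*(u + 4)*(u + 3)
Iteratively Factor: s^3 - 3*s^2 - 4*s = (s)*(s^2 - 3*s - 4) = s*(s - 4)*(s + 1)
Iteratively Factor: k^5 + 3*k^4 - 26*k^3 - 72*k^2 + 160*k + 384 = (k - 3)*(k^4 + 6*k^3 - 8*k^2 - 96*k - 128) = (k - 4)*(k - 3)*(k^3 + 10*k^2 + 32*k + 32) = (k - 4)*(k - 3)*(k + 2)*(k^2 + 8*k + 16) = (k - 4)*(k - 3)*(k + 2)*(k + 4)*(k + 4)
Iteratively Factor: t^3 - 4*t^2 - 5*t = (t - 5)*(t^2 + t) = (t - 5)*(t + 1)*(t)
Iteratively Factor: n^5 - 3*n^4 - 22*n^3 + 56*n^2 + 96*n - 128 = (n - 4)*(n^4 + n^3 - 18*n^2 - 16*n + 32) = (n - 4)*(n + 4)*(n^3 - 3*n^2 - 6*n + 8) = (n - 4)*(n - 1)*(n + 4)*(n^2 - 2*n - 8) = (n - 4)^2*(n - 1)*(n + 4)*(n + 2)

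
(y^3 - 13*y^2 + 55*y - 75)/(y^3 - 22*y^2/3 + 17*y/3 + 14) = 3*(y^3 - 13*y^2 + 55*y - 75)/(3*y^3 - 22*y^2 + 17*y + 42)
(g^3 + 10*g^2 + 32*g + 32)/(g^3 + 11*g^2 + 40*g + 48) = (g + 2)/(g + 3)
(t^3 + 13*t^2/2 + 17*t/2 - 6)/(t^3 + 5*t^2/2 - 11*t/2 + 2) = (t + 3)/(t - 1)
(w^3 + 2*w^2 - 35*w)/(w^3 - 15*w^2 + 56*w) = (w^2 + 2*w - 35)/(w^2 - 15*w + 56)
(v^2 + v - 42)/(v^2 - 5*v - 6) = (v + 7)/(v + 1)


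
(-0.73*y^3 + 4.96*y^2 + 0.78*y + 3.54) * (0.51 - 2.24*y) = 1.6352*y^4 - 11.4827*y^3 + 0.7824*y^2 - 7.5318*y + 1.8054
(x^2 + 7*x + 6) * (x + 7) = x^3 + 14*x^2 + 55*x + 42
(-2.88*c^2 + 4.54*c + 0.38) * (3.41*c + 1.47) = -9.8208*c^3 + 11.2478*c^2 + 7.9696*c + 0.5586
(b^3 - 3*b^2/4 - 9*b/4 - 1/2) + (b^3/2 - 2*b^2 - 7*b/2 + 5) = 3*b^3/2 - 11*b^2/4 - 23*b/4 + 9/2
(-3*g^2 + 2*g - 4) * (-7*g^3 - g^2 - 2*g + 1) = 21*g^5 - 11*g^4 + 32*g^3 - 3*g^2 + 10*g - 4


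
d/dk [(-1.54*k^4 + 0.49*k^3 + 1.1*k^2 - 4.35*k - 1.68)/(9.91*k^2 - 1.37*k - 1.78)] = (-30.5228*k^5 + 11.1853*k^4 + 9.6222*k^3 + 38.9849*k^2 + 29.3816*k + 5.4414)/(98.2081*k^4 - 27.1534*k^3 - 33.4027*k^2 + 4.8772*k + 3.1684)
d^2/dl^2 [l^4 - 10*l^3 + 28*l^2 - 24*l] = 12*l^2 - 60*l + 56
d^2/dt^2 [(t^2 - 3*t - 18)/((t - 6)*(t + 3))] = 0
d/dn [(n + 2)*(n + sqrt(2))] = 2*n + sqrt(2) + 2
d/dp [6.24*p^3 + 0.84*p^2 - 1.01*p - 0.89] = 18.72*p^2 + 1.68*p - 1.01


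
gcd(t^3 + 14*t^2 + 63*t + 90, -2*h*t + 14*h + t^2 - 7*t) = 1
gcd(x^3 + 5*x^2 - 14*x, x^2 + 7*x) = x^2 + 7*x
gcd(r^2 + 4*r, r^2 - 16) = r + 4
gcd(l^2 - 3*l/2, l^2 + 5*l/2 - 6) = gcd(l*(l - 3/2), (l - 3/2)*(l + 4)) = l - 3/2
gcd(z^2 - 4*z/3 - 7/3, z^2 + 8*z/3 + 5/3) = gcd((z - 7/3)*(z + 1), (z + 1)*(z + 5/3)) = z + 1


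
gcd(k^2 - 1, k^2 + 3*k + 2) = k + 1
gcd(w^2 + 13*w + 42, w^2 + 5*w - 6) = w + 6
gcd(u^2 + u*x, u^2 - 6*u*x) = u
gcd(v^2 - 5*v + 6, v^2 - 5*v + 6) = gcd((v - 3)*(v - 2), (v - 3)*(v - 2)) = v^2 - 5*v + 6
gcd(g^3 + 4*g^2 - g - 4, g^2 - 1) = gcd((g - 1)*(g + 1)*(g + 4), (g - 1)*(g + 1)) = g^2 - 1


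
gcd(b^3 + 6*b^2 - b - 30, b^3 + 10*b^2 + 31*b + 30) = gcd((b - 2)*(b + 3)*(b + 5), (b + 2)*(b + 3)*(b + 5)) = b^2 + 8*b + 15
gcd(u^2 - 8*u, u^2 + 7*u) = u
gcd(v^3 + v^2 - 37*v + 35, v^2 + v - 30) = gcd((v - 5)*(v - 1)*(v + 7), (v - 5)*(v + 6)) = v - 5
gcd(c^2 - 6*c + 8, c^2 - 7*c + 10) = c - 2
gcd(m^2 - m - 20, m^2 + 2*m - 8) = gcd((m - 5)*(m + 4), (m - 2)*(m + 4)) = m + 4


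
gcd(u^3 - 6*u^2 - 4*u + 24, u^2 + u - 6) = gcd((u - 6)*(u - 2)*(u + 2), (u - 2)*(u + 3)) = u - 2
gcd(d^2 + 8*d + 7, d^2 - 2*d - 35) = 1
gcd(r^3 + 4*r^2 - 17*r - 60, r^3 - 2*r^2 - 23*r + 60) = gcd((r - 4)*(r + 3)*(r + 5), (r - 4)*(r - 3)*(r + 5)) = r^2 + r - 20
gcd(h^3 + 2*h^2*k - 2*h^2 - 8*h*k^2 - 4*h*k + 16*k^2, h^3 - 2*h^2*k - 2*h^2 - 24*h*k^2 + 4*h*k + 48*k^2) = h^2 + 4*h*k - 2*h - 8*k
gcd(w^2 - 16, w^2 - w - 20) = w + 4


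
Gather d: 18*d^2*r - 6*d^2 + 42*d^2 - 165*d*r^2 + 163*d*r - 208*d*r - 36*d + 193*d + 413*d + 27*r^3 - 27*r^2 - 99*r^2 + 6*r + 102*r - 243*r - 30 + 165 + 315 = d^2*(18*r + 36) + d*(-165*r^2 - 45*r + 570) + 27*r^3 - 126*r^2 - 135*r + 450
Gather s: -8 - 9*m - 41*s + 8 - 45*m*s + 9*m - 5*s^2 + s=-5*s^2 + s*(-45*m - 40)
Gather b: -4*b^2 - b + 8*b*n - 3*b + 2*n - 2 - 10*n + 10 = -4*b^2 + b*(8*n - 4) - 8*n + 8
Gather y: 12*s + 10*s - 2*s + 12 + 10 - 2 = 20*s + 20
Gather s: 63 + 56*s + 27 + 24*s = 80*s + 90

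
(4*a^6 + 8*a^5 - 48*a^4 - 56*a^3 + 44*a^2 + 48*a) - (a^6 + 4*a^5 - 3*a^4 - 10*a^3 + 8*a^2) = 3*a^6 + 4*a^5 - 45*a^4 - 46*a^3 + 36*a^2 + 48*a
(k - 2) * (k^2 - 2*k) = k^3 - 4*k^2 + 4*k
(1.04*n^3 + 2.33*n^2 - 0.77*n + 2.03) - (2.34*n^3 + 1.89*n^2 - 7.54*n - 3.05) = -1.3*n^3 + 0.44*n^2 + 6.77*n + 5.08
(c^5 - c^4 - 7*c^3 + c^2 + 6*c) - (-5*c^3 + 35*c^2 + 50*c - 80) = c^5 - c^4 - 2*c^3 - 34*c^2 - 44*c + 80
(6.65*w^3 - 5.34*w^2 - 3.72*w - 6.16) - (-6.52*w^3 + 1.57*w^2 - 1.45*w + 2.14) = 13.17*w^3 - 6.91*w^2 - 2.27*w - 8.3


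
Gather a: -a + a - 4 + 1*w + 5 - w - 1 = 0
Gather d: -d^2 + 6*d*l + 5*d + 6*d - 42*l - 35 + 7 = -d^2 + d*(6*l + 11) - 42*l - 28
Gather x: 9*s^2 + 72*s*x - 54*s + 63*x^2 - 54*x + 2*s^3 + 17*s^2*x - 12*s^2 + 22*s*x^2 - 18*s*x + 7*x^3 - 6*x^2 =2*s^3 - 3*s^2 - 54*s + 7*x^3 + x^2*(22*s + 57) + x*(17*s^2 + 54*s - 54)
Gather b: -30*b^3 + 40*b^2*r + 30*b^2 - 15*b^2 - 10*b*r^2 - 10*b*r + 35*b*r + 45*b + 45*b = -30*b^3 + b^2*(40*r + 15) + b*(-10*r^2 + 25*r + 90)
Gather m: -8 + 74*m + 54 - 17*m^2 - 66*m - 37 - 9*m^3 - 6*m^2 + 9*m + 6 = -9*m^3 - 23*m^2 + 17*m + 15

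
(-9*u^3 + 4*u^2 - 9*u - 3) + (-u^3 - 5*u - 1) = -10*u^3 + 4*u^2 - 14*u - 4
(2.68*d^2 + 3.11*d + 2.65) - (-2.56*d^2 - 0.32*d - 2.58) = 5.24*d^2 + 3.43*d + 5.23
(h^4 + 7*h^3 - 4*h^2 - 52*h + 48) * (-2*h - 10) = -2*h^5 - 24*h^4 - 62*h^3 + 144*h^2 + 424*h - 480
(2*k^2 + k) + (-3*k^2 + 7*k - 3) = -k^2 + 8*k - 3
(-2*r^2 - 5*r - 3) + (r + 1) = -2*r^2 - 4*r - 2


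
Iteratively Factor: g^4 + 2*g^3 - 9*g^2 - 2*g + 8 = (g - 2)*(g^3 + 4*g^2 - g - 4) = (g - 2)*(g - 1)*(g^2 + 5*g + 4) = (g - 2)*(g - 1)*(g + 1)*(g + 4)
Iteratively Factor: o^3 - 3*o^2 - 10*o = (o)*(o^2 - 3*o - 10) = o*(o - 5)*(o + 2)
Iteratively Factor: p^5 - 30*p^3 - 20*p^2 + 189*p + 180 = (p + 3)*(p^4 - 3*p^3 - 21*p^2 + 43*p + 60) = (p + 1)*(p + 3)*(p^3 - 4*p^2 - 17*p + 60) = (p - 5)*(p + 1)*(p + 3)*(p^2 + p - 12) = (p - 5)*(p - 3)*(p + 1)*(p + 3)*(p + 4)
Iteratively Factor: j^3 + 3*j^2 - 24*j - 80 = (j + 4)*(j^2 - j - 20) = (j + 4)^2*(j - 5)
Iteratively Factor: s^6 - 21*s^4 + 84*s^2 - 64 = (s + 4)*(s^5 - 4*s^4 - 5*s^3 + 20*s^2 + 4*s - 16) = (s + 2)*(s + 4)*(s^4 - 6*s^3 + 7*s^2 + 6*s - 8) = (s - 1)*(s + 2)*(s + 4)*(s^3 - 5*s^2 + 2*s + 8) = (s - 1)*(s + 1)*(s + 2)*(s + 4)*(s^2 - 6*s + 8) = (s - 2)*(s - 1)*(s + 1)*(s + 2)*(s + 4)*(s - 4)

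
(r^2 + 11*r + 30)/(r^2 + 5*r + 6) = (r^2 + 11*r + 30)/(r^2 + 5*r + 6)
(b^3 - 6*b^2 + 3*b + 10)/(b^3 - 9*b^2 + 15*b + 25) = (b - 2)/(b - 5)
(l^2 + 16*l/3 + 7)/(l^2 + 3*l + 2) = (l^2 + 16*l/3 + 7)/(l^2 + 3*l + 2)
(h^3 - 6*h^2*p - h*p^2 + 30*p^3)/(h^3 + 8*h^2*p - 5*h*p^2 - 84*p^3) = (h^2 - 3*h*p - 10*p^2)/(h^2 + 11*h*p + 28*p^2)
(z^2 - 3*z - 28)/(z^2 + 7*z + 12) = (z - 7)/(z + 3)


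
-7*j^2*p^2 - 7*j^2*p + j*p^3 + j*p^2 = p*(-7*j + p)*(j*p + j)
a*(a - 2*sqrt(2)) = a^2 - 2*sqrt(2)*a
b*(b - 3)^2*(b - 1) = b^4 - 7*b^3 + 15*b^2 - 9*b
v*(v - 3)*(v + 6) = v^3 + 3*v^2 - 18*v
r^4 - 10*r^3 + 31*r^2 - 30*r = r*(r - 5)*(r - 3)*(r - 2)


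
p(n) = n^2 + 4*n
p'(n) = 2*n + 4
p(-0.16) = -0.61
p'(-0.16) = 3.68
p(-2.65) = -3.58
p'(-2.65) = -1.30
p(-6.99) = 20.90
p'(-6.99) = -9.98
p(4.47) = 37.86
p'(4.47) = 12.94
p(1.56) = 8.67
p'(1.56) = 7.12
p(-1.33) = -3.55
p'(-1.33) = 1.34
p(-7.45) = 25.70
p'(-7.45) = -10.90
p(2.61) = 17.25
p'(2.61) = 9.22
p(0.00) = 0.00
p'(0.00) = 4.00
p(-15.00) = 165.00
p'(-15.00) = -26.00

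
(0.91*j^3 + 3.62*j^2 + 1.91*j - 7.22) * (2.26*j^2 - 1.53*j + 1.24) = 2.0566*j^5 + 6.7889*j^4 - 0.0936000000000012*j^3 - 14.7507*j^2 + 13.415*j - 8.9528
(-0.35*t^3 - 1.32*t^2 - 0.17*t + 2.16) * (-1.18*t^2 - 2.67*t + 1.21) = 0.413*t^5 + 2.4921*t^4 + 3.3015*t^3 - 3.6921*t^2 - 5.9729*t + 2.6136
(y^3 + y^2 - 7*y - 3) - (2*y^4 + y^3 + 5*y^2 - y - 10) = -2*y^4 - 4*y^2 - 6*y + 7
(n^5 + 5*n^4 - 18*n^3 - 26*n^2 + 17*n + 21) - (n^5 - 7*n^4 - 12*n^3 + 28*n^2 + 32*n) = 12*n^4 - 6*n^3 - 54*n^2 - 15*n + 21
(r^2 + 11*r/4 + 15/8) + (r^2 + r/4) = 2*r^2 + 3*r + 15/8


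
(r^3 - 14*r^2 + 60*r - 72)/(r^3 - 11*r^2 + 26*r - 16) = (r^2 - 12*r + 36)/(r^2 - 9*r + 8)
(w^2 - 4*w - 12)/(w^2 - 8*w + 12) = (w + 2)/(w - 2)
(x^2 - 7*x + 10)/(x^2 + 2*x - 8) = (x - 5)/(x + 4)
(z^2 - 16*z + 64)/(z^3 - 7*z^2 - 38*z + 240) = (z - 8)/(z^2 + z - 30)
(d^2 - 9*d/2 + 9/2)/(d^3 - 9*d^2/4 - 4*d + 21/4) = 2*(2*d - 3)/(4*d^2 + 3*d - 7)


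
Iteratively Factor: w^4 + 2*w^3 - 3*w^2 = (w - 1)*(w^3 + 3*w^2) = (w - 1)*(w + 3)*(w^2) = w*(w - 1)*(w + 3)*(w)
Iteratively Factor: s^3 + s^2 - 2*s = (s + 2)*(s^2 - s) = (s - 1)*(s + 2)*(s)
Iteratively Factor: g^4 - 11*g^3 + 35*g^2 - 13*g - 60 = (g - 3)*(g^3 - 8*g^2 + 11*g + 20) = (g - 3)*(g + 1)*(g^2 - 9*g + 20) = (g - 4)*(g - 3)*(g + 1)*(g - 5)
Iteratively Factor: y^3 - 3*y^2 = (y)*(y^2 - 3*y) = y*(y - 3)*(y)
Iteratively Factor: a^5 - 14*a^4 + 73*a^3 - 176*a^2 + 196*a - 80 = (a - 2)*(a^4 - 12*a^3 + 49*a^2 - 78*a + 40) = (a - 2)*(a - 1)*(a^3 - 11*a^2 + 38*a - 40) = (a - 2)^2*(a - 1)*(a^2 - 9*a + 20) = (a - 4)*(a - 2)^2*(a - 1)*(a - 5)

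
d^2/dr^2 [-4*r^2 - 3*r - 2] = -8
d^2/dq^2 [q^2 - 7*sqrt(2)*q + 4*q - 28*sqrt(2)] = 2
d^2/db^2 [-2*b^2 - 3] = -4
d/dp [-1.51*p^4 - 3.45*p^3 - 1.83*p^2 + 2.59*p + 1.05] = -6.04*p^3 - 10.35*p^2 - 3.66*p + 2.59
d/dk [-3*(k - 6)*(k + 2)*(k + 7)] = -9*k^2 - 18*k + 120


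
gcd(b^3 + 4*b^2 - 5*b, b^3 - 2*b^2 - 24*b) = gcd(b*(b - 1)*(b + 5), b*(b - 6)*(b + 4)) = b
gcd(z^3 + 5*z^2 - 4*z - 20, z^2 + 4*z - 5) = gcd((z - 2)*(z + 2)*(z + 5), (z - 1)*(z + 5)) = z + 5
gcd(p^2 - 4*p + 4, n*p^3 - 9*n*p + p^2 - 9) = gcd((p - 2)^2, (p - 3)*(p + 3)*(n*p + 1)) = 1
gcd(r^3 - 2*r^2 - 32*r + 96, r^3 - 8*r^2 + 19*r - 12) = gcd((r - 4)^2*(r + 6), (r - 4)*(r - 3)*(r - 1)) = r - 4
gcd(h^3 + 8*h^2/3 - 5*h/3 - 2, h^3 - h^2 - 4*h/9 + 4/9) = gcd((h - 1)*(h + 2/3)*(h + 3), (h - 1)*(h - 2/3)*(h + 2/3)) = h^2 - h/3 - 2/3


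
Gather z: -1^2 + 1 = 0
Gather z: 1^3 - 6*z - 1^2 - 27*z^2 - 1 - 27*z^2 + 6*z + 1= -54*z^2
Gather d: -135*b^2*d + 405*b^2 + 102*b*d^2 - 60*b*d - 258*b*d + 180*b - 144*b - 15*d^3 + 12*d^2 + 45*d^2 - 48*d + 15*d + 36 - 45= 405*b^2 + 36*b - 15*d^3 + d^2*(102*b + 57) + d*(-135*b^2 - 318*b - 33) - 9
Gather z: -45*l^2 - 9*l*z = -45*l^2 - 9*l*z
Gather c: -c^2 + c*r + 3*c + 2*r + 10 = -c^2 + c*(r + 3) + 2*r + 10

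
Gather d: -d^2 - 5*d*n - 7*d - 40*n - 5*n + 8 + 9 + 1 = -d^2 + d*(-5*n - 7) - 45*n + 18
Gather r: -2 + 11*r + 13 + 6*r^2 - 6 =6*r^2 + 11*r + 5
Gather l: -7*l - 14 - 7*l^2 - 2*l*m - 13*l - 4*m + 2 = -7*l^2 + l*(-2*m - 20) - 4*m - 12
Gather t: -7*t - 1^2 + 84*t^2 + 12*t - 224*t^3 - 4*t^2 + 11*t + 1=-224*t^3 + 80*t^2 + 16*t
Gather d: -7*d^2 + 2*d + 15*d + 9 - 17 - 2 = -7*d^2 + 17*d - 10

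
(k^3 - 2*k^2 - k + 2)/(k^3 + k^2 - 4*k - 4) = (k - 1)/(k + 2)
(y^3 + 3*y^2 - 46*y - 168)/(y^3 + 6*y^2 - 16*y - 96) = (y - 7)/(y - 4)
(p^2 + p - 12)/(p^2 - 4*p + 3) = (p + 4)/(p - 1)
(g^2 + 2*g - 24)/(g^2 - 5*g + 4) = (g + 6)/(g - 1)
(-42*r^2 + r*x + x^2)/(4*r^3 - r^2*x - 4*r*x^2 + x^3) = (-42*r^2 + r*x + x^2)/(4*r^3 - r^2*x - 4*r*x^2 + x^3)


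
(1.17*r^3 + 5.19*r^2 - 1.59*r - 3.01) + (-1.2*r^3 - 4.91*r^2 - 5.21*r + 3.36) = -0.03*r^3 + 0.28*r^2 - 6.8*r + 0.35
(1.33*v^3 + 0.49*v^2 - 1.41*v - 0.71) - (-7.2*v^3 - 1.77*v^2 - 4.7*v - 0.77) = 8.53*v^3 + 2.26*v^2 + 3.29*v + 0.0600000000000001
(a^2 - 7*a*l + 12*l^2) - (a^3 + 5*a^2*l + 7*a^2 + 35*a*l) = -a^3 - 5*a^2*l - 6*a^2 - 42*a*l + 12*l^2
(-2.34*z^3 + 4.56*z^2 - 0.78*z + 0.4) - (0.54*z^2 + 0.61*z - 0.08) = -2.34*z^3 + 4.02*z^2 - 1.39*z + 0.48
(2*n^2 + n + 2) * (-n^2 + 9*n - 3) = -2*n^4 + 17*n^3 + n^2 + 15*n - 6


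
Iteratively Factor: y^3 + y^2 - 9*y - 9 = (y - 3)*(y^2 + 4*y + 3) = (y - 3)*(y + 1)*(y + 3)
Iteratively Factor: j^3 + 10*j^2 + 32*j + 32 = (j + 4)*(j^2 + 6*j + 8) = (j + 2)*(j + 4)*(j + 4)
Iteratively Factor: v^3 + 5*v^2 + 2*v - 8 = (v + 2)*(v^2 + 3*v - 4) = (v - 1)*(v + 2)*(v + 4)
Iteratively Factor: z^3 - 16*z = (z)*(z^2 - 16) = z*(z - 4)*(z + 4)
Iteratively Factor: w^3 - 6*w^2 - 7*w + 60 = (w + 3)*(w^2 - 9*w + 20) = (w - 4)*(w + 3)*(w - 5)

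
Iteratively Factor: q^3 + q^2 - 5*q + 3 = (q - 1)*(q^2 + 2*q - 3) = (q - 1)^2*(q + 3)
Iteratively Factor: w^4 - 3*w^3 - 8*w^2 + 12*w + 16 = (w - 4)*(w^3 + w^2 - 4*w - 4) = (w - 4)*(w + 1)*(w^2 - 4) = (w - 4)*(w + 1)*(w + 2)*(w - 2)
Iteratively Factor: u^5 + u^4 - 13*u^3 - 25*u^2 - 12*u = (u)*(u^4 + u^3 - 13*u^2 - 25*u - 12) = u*(u + 1)*(u^3 - 13*u - 12) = u*(u - 4)*(u + 1)*(u^2 + 4*u + 3) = u*(u - 4)*(u + 1)^2*(u + 3)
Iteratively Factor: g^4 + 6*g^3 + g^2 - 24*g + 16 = (g - 1)*(g^3 + 7*g^2 + 8*g - 16) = (g - 1)^2*(g^2 + 8*g + 16) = (g - 1)^2*(g + 4)*(g + 4)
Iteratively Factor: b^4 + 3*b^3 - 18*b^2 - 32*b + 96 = (b + 4)*(b^3 - b^2 - 14*b + 24) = (b + 4)^2*(b^2 - 5*b + 6) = (b - 3)*(b + 4)^2*(b - 2)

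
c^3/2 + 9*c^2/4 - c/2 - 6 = (c/2 + 1)*(c - 3/2)*(c + 4)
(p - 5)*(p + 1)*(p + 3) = p^3 - p^2 - 17*p - 15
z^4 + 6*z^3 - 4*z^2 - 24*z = z*(z - 2)*(z + 2)*(z + 6)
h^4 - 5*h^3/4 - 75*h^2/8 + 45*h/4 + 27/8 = (h - 3)*(h - 3/2)*(h + 1/4)*(h + 3)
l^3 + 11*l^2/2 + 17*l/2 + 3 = (l + 1/2)*(l + 2)*(l + 3)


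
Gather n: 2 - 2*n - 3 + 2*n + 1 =0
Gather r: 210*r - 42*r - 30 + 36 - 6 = 168*r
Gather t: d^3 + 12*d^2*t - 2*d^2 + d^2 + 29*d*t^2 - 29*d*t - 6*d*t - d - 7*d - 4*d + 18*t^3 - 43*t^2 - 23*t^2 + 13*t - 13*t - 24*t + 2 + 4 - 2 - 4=d^3 - d^2 - 12*d + 18*t^3 + t^2*(29*d - 66) + t*(12*d^2 - 35*d - 24)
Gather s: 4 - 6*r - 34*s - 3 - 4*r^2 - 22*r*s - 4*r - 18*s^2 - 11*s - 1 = -4*r^2 - 10*r - 18*s^2 + s*(-22*r - 45)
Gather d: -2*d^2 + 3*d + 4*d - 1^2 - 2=-2*d^2 + 7*d - 3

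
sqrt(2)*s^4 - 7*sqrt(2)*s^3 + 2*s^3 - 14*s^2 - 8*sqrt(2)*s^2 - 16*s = s*(s - 8)*(s + sqrt(2))*(sqrt(2)*s + sqrt(2))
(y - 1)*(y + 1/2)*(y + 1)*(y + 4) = y^4 + 9*y^3/2 + y^2 - 9*y/2 - 2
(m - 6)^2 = m^2 - 12*m + 36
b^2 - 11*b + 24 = (b - 8)*(b - 3)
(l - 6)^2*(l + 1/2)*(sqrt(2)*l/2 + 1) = sqrt(2)*l^4/2 - 23*sqrt(2)*l^3/4 + l^3 - 23*l^2/2 + 15*sqrt(2)*l^2 + 9*sqrt(2)*l + 30*l + 18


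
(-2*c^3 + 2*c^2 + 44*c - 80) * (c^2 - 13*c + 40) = -2*c^5 + 28*c^4 - 62*c^3 - 572*c^2 + 2800*c - 3200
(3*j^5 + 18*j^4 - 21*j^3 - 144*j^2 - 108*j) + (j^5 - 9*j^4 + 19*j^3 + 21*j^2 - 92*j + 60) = 4*j^5 + 9*j^4 - 2*j^3 - 123*j^2 - 200*j + 60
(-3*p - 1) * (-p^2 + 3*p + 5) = 3*p^3 - 8*p^2 - 18*p - 5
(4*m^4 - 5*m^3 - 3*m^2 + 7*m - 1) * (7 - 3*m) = -12*m^5 + 43*m^4 - 26*m^3 - 42*m^2 + 52*m - 7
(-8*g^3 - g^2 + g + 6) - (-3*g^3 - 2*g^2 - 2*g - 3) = -5*g^3 + g^2 + 3*g + 9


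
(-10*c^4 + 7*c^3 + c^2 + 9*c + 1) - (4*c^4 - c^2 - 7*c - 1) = -14*c^4 + 7*c^3 + 2*c^2 + 16*c + 2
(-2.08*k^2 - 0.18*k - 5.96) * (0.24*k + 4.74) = -0.4992*k^3 - 9.9024*k^2 - 2.2836*k - 28.2504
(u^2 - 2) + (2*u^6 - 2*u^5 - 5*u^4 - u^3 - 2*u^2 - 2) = 2*u^6 - 2*u^5 - 5*u^4 - u^3 - u^2 - 4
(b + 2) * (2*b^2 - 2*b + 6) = 2*b^3 + 2*b^2 + 2*b + 12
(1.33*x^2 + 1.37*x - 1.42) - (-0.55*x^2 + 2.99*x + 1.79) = 1.88*x^2 - 1.62*x - 3.21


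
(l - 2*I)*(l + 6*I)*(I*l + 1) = I*l^3 - 3*l^2 + 16*I*l + 12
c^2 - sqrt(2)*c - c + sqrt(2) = (c - 1)*(c - sqrt(2))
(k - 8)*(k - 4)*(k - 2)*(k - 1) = k^4 - 15*k^3 + 70*k^2 - 120*k + 64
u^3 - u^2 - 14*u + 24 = (u - 3)*(u - 2)*(u + 4)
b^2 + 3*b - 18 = (b - 3)*(b + 6)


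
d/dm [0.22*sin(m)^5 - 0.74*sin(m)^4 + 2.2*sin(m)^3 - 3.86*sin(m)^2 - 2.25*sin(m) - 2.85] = (1.1*sin(m)^4 - 2.96*sin(m)^3 + 6.6*sin(m)^2 - 7.72*sin(m) - 2.25)*cos(m)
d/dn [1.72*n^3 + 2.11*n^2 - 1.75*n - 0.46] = 5.16*n^2 + 4.22*n - 1.75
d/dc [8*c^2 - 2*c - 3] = 16*c - 2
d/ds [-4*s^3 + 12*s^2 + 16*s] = -12*s^2 + 24*s + 16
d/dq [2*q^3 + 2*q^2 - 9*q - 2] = 6*q^2 + 4*q - 9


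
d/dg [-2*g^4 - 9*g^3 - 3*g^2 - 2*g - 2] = -8*g^3 - 27*g^2 - 6*g - 2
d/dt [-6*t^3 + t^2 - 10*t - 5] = -18*t^2 + 2*t - 10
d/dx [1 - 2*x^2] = -4*x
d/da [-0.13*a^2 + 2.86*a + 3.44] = 2.86 - 0.26*a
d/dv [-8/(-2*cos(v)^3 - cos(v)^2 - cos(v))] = 8*(6*sin(v) + sin(v)/cos(v)^2 + 2*tan(v))/(-2*sin(v)^2 + cos(v) + 3)^2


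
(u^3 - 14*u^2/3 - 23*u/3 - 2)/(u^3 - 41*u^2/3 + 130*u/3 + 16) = (u + 1)/(u - 8)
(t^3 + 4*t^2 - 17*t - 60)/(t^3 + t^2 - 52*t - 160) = (t^2 - t - 12)/(t^2 - 4*t - 32)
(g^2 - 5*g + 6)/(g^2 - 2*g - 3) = (g - 2)/(g + 1)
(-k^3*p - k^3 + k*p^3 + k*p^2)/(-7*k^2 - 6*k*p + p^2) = k*(-k*p - k + p^2 + p)/(-7*k + p)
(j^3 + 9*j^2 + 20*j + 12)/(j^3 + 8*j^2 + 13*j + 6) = (j + 2)/(j + 1)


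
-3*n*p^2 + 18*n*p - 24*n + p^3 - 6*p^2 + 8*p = (-3*n + p)*(p - 4)*(p - 2)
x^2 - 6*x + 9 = (x - 3)^2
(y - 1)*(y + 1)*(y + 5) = y^3 + 5*y^2 - y - 5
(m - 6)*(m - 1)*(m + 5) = m^3 - 2*m^2 - 29*m + 30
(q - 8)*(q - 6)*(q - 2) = q^3 - 16*q^2 + 76*q - 96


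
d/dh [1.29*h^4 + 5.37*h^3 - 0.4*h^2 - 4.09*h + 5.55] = 5.16*h^3 + 16.11*h^2 - 0.8*h - 4.09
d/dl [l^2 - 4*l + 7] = 2*l - 4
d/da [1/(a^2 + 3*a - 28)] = (-2*a - 3)/(a^2 + 3*a - 28)^2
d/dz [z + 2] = 1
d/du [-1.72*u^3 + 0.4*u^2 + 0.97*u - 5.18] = -5.16*u^2 + 0.8*u + 0.97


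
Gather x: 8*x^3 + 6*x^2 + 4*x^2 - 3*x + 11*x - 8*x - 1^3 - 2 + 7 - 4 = 8*x^3 + 10*x^2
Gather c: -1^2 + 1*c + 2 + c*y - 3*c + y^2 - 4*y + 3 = c*(y - 2) + y^2 - 4*y + 4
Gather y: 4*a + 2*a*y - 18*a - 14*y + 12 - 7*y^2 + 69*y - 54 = -14*a - 7*y^2 + y*(2*a + 55) - 42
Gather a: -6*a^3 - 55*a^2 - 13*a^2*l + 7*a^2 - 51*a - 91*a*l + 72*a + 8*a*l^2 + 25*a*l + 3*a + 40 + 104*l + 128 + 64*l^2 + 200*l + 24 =-6*a^3 + a^2*(-13*l - 48) + a*(8*l^2 - 66*l + 24) + 64*l^2 + 304*l + 192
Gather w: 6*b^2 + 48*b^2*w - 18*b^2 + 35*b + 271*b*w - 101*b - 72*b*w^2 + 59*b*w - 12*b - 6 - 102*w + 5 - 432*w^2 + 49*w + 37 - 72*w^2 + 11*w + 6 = -12*b^2 - 78*b + w^2*(-72*b - 504) + w*(48*b^2 + 330*b - 42) + 42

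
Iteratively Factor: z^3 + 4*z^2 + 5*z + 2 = (z + 1)*(z^2 + 3*z + 2) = (z + 1)*(z + 2)*(z + 1)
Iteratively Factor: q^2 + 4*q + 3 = (q + 3)*(q + 1)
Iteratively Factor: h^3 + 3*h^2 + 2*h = (h + 1)*(h^2 + 2*h) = h*(h + 1)*(h + 2)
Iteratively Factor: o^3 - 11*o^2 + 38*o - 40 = (o - 4)*(o^2 - 7*o + 10) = (o - 4)*(o - 2)*(o - 5)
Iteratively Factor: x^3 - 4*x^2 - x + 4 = (x + 1)*(x^2 - 5*x + 4) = (x - 1)*(x + 1)*(x - 4)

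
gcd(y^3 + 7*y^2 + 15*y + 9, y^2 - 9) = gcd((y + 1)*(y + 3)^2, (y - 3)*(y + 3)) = y + 3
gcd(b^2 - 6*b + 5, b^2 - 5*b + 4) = b - 1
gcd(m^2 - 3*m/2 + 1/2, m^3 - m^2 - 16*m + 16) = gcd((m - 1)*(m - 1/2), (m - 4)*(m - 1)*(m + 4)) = m - 1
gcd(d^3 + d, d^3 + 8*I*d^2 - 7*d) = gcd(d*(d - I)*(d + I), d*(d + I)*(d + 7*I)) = d^2 + I*d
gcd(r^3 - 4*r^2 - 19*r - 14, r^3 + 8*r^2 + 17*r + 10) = r^2 + 3*r + 2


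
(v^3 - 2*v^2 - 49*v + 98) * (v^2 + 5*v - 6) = v^5 + 3*v^4 - 65*v^3 - 135*v^2 + 784*v - 588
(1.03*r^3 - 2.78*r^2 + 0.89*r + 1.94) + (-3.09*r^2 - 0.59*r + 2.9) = 1.03*r^3 - 5.87*r^2 + 0.3*r + 4.84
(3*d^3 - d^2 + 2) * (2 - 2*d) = -6*d^4 + 8*d^3 - 2*d^2 - 4*d + 4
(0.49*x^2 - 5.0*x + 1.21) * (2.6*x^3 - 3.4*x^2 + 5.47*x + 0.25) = 1.274*x^5 - 14.666*x^4 + 22.8263*x^3 - 31.3415*x^2 + 5.3687*x + 0.3025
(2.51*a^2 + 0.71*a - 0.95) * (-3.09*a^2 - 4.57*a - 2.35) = -7.7559*a^4 - 13.6646*a^3 - 6.2077*a^2 + 2.673*a + 2.2325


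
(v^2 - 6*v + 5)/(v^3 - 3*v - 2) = (-v^2 + 6*v - 5)/(-v^3 + 3*v + 2)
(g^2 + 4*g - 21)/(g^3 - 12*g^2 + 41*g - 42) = (g + 7)/(g^2 - 9*g + 14)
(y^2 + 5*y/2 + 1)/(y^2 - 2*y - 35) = (y^2 + 5*y/2 + 1)/(y^2 - 2*y - 35)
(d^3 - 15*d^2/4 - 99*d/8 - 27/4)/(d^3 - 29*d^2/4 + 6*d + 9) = (d + 3/2)/(d - 2)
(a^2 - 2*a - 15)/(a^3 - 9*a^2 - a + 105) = 1/(a - 7)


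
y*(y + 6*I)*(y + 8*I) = y^3 + 14*I*y^2 - 48*y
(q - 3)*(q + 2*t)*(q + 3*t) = q^3 + 5*q^2*t - 3*q^2 + 6*q*t^2 - 15*q*t - 18*t^2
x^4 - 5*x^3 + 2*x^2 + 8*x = x*(x - 4)*(x - 2)*(x + 1)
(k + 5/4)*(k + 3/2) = k^2 + 11*k/4 + 15/8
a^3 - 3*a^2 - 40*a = a*(a - 8)*(a + 5)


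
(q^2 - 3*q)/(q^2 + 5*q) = (q - 3)/(q + 5)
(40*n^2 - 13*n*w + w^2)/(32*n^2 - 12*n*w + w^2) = (-5*n + w)/(-4*n + w)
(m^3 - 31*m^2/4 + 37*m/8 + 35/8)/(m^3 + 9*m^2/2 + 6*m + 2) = (4*m^2 - 33*m + 35)/(4*(m^2 + 4*m + 4))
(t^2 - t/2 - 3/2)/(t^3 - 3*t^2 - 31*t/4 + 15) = 2*(t + 1)/(2*t^2 - 3*t - 20)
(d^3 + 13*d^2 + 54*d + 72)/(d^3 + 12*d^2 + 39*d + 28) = (d^2 + 9*d + 18)/(d^2 + 8*d + 7)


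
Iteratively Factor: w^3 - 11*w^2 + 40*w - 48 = (w - 4)*(w^2 - 7*w + 12) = (w - 4)*(w - 3)*(w - 4)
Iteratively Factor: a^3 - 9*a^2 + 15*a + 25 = (a - 5)*(a^2 - 4*a - 5) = (a - 5)^2*(a + 1)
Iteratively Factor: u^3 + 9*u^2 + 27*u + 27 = (u + 3)*(u^2 + 6*u + 9) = (u + 3)^2*(u + 3)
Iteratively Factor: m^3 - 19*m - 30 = (m - 5)*(m^2 + 5*m + 6) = (m - 5)*(m + 3)*(m + 2)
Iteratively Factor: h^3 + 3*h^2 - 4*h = (h)*(h^2 + 3*h - 4) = h*(h + 4)*(h - 1)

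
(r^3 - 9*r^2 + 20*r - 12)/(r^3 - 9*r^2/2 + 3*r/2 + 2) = 2*(r^2 - 8*r + 12)/(2*r^2 - 7*r - 4)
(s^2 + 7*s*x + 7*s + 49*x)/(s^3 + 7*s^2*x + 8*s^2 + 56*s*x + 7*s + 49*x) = 1/(s + 1)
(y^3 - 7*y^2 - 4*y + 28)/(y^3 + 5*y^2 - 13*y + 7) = (y^3 - 7*y^2 - 4*y + 28)/(y^3 + 5*y^2 - 13*y + 7)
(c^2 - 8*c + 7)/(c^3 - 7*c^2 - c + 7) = 1/(c + 1)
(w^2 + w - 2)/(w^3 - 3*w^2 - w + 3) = (w + 2)/(w^2 - 2*w - 3)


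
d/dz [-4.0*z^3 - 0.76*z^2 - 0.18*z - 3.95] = -12.0*z^2 - 1.52*z - 0.18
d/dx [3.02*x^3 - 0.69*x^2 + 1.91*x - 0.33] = 9.06*x^2 - 1.38*x + 1.91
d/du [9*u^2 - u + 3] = 18*u - 1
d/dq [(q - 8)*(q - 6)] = 2*q - 14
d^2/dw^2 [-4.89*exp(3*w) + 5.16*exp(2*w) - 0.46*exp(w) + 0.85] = (-44.01*exp(2*w) + 20.64*exp(w) - 0.46)*exp(w)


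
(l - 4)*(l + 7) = l^2 + 3*l - 28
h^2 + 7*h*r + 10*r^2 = (h + 2*r)*(h + 5*r)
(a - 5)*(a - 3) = a^2 - 8*a + 15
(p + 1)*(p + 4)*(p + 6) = p^3 + 11*p^2 + 34*p + 24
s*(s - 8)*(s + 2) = s^3 - 6*s^2 - 16*s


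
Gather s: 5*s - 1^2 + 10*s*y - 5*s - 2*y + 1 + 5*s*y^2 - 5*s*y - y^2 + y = s*(5*y^2 + 5*y) - y^2 - y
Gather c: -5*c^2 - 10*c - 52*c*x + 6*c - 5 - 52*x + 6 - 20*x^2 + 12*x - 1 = -5*c^2 + c*(-52*x - 4) - 20*x^2 - 40*x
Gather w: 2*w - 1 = 2*w - 1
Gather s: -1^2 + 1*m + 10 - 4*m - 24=-3*m - 15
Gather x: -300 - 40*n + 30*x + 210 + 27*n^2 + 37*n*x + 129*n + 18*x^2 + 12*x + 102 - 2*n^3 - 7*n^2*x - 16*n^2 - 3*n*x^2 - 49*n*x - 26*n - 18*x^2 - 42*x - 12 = -2*n^3 + 11*n^2 - 3*n*x^2 + 63*n + x*(-7*n^2 - 12*n)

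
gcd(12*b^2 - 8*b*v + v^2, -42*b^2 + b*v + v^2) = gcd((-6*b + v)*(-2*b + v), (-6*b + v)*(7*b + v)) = -6*b + v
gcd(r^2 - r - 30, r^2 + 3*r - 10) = r + 5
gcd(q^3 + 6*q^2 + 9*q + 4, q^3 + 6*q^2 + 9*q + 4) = q^3 + 6*q^2 + 9*q + 4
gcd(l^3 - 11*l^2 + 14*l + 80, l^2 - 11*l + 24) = l - 8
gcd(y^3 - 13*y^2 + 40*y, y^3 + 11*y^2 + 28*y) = y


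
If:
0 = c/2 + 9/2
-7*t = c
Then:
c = -9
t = 9/7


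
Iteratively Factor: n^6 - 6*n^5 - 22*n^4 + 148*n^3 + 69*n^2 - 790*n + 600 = (n - 5)*(n^5 - n^4 - 27*n^3 + 13*n^2 + 134*n - 120) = (n - 5)*(n + 3)*(n^4 - 4*n^3 - 15*n^2 + 58*n - 40) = (n - 5)^2*(n + 3)*(n^3 + n^2 - 10*n + 8) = (n - 5)^2*(n - 2)*(n + 3)*(n^2 + 3*n - 4) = (n - 5)^2*(n - 2)*(n - 1)*(n + 3)*(n + 4)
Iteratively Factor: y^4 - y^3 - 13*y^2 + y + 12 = (y - 4)*(y^3 + 3*y^2 - y - 3) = (y - 4)*(y + 3)*(y^2 - 1) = (y - 4)*(y - 1)*(y + 3)*(y + 1)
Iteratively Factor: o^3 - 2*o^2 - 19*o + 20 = (o - 1)*(o^2 - o - 20) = (o - 1)*(o + 4)*(o - 5)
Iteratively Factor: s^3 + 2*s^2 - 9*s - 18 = (s - 3)*(s^2 + 5*s + 6) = (s - 3)*(s + 3)*(s + 2)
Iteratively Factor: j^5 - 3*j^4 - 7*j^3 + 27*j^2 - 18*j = (j)*(j^4 - 3*j^3 - 7*j^2 + 27*j - 18) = j*(j - 3)*(j^3 - 7*j + 6) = j*(j - 3)*(j - 1)*(j^2 + j - 6) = j*(j - 3)*(j - 2)*(j - 1)*(j + 3)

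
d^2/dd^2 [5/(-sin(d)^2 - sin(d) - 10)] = 5*(4*sin(d)^4 + 3*sin(d)^3 - 45*sin(d)^2 - 16*sin(d) + 18)/(sin(d)^2 + sin(d) + 10)^3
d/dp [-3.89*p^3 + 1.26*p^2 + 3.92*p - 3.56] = -11.67*p^2 + 2.52*p + 3.92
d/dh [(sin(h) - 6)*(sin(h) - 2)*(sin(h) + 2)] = (3*sin(h)^2 - 12*sin(h) - 4)*cos(h)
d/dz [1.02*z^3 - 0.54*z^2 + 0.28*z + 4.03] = 3.06*z^2 - 1.08*z + 0.28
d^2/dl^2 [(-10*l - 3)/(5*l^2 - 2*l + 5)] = 2*(-4*(5*l - 1)^2*(10*l + 3) + 5*(30*l - 1)*(5*l^2 - 2*l + 5))/(5*l^2 - 2*l + 5)^3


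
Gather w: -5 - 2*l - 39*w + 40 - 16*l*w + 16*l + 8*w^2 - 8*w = 14*l + 8*w^2 + w*(-16*l - 47) + 35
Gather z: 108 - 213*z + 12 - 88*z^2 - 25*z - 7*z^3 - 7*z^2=-7*z^3 - 95*z^2 - 238*z + 120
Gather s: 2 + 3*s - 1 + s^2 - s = s^2 + 2*s + 1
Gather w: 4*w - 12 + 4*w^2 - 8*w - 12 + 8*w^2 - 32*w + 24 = 12*w^2 - 36*w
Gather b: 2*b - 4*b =-2*b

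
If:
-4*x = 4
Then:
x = -1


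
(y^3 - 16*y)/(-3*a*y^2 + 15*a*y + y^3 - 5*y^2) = (16 - y^2)/(3*a*y - 15*a - y^2 + 5*y)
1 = 1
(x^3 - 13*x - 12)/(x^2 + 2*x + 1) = (x^2 - x - 12)/(x + 1)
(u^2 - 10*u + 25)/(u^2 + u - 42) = (u^2 - 10*u + 25)/(u^2 + u - 42)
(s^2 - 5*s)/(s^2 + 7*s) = (s - 5)/(s + 7)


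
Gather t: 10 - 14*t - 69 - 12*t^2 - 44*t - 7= -12*t^2 - 58*t - 66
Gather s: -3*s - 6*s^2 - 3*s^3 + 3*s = -3*s^3 - 6*s^2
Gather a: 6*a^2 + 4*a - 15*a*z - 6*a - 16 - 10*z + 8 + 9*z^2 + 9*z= 6*a^2 + a*(-15*z - 2) + 9*z^2 - z - 8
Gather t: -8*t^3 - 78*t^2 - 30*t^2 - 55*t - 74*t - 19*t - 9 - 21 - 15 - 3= -8*t^3 - 108*t^2 - 148*t - 48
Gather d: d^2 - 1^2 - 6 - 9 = d^2 - 16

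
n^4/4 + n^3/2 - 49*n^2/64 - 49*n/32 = n*(n/4 + 1/2)*(n - 7/4)*(n + 7/4)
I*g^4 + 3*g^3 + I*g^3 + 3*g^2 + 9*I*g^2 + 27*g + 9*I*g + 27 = (g - 3*I)^2*(g + 3*I)*(I*g + I)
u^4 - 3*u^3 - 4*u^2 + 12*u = u*(u - 3)*(u - 2)*(u + 2)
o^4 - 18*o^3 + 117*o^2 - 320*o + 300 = (o - 6)*(o - 5)^2*(o - 2)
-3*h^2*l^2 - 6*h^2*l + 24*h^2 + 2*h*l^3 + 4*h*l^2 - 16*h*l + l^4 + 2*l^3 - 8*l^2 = (-h + l)*(3*h + l)*(l - 2)*(l + 4)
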